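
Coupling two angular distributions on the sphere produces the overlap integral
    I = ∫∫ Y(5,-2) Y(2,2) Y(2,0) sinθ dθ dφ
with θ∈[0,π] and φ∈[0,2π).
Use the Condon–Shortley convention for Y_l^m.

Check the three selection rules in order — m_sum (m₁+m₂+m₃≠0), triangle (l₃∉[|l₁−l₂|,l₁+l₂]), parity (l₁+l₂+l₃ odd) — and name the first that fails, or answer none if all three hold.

azimuthal sum: -2 + 2 + 0 = 0  ✓
3 ≤ 2 ≤ 7 (triangle on l)  ✗
L = 5 + 2 + 2 = 9 (odd)

triangle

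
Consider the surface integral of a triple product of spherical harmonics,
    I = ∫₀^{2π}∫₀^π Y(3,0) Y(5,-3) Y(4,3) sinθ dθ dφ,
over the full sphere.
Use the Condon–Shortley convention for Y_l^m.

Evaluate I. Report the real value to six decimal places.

Checks pass: Σm=0; 12 even; l₃=4∈[2,8].
(2·3+1)(2·5+1)(2·4+1) = 693
Δ: 4! 2! 6! / 13! → 1/180180
sum: t=1:−1/576 t=2:+1/144 t=3:−1/576 = 1/288
3j²(3 5 4; 0 0 0) = Δ·Π!·Σ² = 20/1001  (sign +1)
sum: t=1:−1/1440 t=2:+1/2880 = -1/2880
3j²(3 5 4; 0 -3 3) = Δ·Π!·Σ² = 7/715  (sign +1)
combine: 4πI² = 693·20/1001·7/715 = 252/1859
take √, sign +1: I = 0.10386175

0.103862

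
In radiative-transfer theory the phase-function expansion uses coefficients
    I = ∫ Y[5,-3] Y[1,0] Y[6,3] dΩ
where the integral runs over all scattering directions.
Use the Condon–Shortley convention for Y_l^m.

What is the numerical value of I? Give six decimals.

-0.212310

m-sum 0 ✓  L=12 even ✓  4≤6≤6 ✓
Π(2lᵢ+1) = 11×3×13 = 429
triangle coeff Δ(5,1,6) = 1/858
Σ_t [0,0]: t=0:+1/14400 = 1/14400
(3j)²=6/143 [(5 1 6; 0 0 0)], sign=+1
Σ_t [0,0]: t=0:+1/80640 = 1/80640
(3j)²=9/286 [(5 1 6; -3 0 3)], sign=-1
⇒ 4πI² = 81/143
I = (-1)√(81/143/(4π)) = -0.21230956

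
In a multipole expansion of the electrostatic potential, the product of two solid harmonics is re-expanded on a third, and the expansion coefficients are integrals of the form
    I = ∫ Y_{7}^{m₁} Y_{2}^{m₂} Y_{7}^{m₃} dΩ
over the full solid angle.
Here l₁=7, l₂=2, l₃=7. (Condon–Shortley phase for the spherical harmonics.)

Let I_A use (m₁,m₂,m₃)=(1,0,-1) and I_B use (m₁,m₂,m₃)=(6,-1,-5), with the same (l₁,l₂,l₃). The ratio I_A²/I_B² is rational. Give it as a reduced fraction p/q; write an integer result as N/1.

2809/4719

l's match ⇒ only the (l;m) 3-j factors differ between A and B.
A: triangle coeff Δ(7,2,7) = 1/185640; Σ_t [0,2]: t=0:+1/2073600 t=1:−1/604800 t=2:+1/3870720 = -53/58060800; (3j)²=2809/185640 [(7 2 7; 1 0 -1)], sign=-1
B: triangle coeff Δ(7,2,7) = 1/185640; Σ_t [0,1]: t=0:+1/79833600 t=1:−1/958003200 = 1/87091200; (3j)²=121/4760 [(7 2 7; 6 -1 -5)], sign=+1
I_A²/I_B² = (2809/185640)/(121/4760) = 2809/4719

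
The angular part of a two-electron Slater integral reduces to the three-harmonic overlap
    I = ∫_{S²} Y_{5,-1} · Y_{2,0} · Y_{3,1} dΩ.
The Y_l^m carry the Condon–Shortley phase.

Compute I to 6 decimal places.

m-sum 0 ✓  L=10 even ✓  3≤3≤7 ✓
Π(2lᵢ+1) = 11×5×7 = 385
triangle coeff Δ(5,2,3) = 1/2310
Σ_t [2,2]: t=2:+1/144 = 1/144
(3j)²=10/231 [(5 2 3; 0 0 0)], sign=-1
Σ_t [2,2]: t=2:+1/192 = 1/192
(3j)²=3/77 [(5 2 3; -1 0 1)], sign=+1
⇒ 4πI² = 50/77
I = (-1)√(50/77/(4π)) = -0.22731846

-0.227318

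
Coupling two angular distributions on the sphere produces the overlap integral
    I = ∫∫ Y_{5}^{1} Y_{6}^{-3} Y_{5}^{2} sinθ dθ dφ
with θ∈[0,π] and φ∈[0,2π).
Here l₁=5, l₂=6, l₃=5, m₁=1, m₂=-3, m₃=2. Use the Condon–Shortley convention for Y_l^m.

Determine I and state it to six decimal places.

Rules hold: Σm=0, L=16 even, 1≤5≤11.
N = 11·13·11 = 1573
Δ = 6!·4!·6!/17! = 1/28588560
Racah Σ t=1..5: t=1:−1/345600 t=2:+1/13824 t=3:−1/5184 t=4:+1/13824 t=5:−1/345600 = -7/129600
⇒ 3j(5 6 5; 0 0 0)² = 80/7293, sgn +1
Racah Σ t=0..3: t=0:+1/622080 t=1:−1/34560 t=2:+1/23040 t=3:−1/155520 = 1/103680
⇒ 3j(5 6 5; 1 -3 2)² = 9/2431, sgn -1
4πI² = N·(3j₀)²·(3jₘ)² = 240/3757
I = -1·√(0.0638808/4π) = -0.07129845

-0.071298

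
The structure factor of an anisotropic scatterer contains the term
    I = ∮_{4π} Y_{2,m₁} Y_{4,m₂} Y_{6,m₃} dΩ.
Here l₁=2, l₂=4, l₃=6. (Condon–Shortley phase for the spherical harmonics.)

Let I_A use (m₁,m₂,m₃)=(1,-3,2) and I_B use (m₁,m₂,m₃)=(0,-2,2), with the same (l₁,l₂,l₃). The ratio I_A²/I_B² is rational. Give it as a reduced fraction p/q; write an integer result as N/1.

4/21

Shared (l₁,l₂,l₃)=(2,4,6): N and (l;000)² cancel in I_A²/I_B².
A: Δ = 0!·4!·8!/13! = 1/6435; Racah Σ t=0..0: t=0:+1/30240 = 1/30240; ⇒ 3j(2 4 6; 1 -3 2)² = 32/6435, sgn +1
B: Δ = 0!·4!·8!/13! = 1/6435; Racah Σ t=0..0: t=0:+1/5760 = 1/5760; ⇒ 3j(2 4 6; 0 -2 2)² = 56/2145, sgn +1
I_A²/I_B² = (32/6435)/(56/2145) = 4/21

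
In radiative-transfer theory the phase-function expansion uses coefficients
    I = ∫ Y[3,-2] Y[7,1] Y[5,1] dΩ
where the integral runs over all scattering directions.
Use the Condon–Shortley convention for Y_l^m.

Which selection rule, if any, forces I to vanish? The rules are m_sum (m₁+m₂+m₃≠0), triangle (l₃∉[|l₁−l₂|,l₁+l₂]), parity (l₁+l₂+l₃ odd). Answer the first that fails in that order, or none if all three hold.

Σmᵢ = 0  ✓
l₃∈[|l₁−l₂|,l₁+l₂]=[4,10], have l₃=5  ✓
Σlᵢ = 15 ⇒ odd  ✗

parity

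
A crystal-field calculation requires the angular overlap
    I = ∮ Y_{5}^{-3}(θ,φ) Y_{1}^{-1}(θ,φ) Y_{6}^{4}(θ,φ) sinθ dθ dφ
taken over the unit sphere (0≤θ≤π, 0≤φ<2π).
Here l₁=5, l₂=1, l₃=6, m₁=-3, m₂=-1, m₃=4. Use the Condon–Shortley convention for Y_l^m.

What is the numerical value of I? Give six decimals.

Checks pass: Σm=0; 12 even; l₃=6∈[4,6].
(2·5+1)(2·1+1)(2·6+1) = 429
Δ: 0! 10! 2! / 13! → 1/858
sum: t=0:+1/14400 = 1/14400
3j²(5 1 6; 0 0 0) = Δ·Π!·Σ² = 6/143  (sign +1)
sum: t=0:+1/161280 = 1/161280
3j²(5 1 6; -3 -1 4) = Δ·Π!·Σ² = 15/286  (sign +1)
combine: 4πI² = 429·6/143·15/286 = 135/143
take √, sign +1: I = 0.27409047

0.274090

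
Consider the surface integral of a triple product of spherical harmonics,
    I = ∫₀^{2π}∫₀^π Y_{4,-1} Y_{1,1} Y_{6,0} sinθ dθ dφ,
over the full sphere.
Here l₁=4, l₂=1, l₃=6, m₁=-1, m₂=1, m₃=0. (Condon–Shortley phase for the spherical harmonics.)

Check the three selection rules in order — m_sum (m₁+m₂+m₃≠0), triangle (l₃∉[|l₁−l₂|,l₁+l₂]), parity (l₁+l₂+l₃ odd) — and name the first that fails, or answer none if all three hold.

triangle

azimuthal sum: -1 + 1 + 0 = 0  ✓
3 ≤ 6 ≤ 5 (triangle on l)  ✗
L = 4 + 1 + 6 = 11 (odd)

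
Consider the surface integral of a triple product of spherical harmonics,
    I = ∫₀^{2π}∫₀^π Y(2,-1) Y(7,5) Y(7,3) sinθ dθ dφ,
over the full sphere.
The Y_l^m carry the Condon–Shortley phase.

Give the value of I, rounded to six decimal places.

0.000000

m-sum = -1 + 5 + 3 = 7 ≠ 0 ⇒ I = 0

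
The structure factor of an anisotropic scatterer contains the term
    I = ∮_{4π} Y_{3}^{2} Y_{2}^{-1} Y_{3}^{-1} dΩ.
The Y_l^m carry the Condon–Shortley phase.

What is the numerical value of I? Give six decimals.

m-sum 0 ✓  L=8 even ✓  1≤3≤5 ✓
Π(2lᵢ+1) = 7×5×7 = 245
triangle coeff Δ(3,2,3) = 1/3780
Σ_t [0,2]: t=0:+1/24 t=1:−1/4 t=2:+1/24 = -1/6
(3j)²=4/105 [(3 2 3; 0 0 0)], sign=+1
Σ_t [0,1]: t=0:+1/12 t=1:−1/48 = 1/16
(3j)²=1/28 [(3 2 3; 2 -1 -1)], sign=+1
⇒ 4πI² = 1/3
I = (+1)√(1/3/(4π)) = 0.16286750

0.162868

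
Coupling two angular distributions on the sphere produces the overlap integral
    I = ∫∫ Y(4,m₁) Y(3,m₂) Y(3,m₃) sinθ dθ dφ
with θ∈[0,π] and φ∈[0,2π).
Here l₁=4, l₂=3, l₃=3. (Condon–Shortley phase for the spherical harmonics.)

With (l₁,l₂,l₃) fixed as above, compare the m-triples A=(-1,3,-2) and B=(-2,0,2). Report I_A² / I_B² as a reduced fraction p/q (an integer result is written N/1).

10/1

l's match ⇒ only the (l;m) 3-j factors differ between A and B.
A: triangle coeff Δ(4,3,3) = 1/34650; Σ_t [4,4]: t=4:+1/288 = 1/288; (3j)²=5/231 [(4 3 3; -1 3 -2)], sign=-1
B: triangle coeff Δ(4,3,3) = 1/34650; Σ_t [2,3]: t=2:+1/96 t=3:−1/72 = -1/288; (3j)²=1/462 [(4 3 3; -2 0 2)], sign=+1
I_A²/I_B² = (5/231)/(1/462) = 10/1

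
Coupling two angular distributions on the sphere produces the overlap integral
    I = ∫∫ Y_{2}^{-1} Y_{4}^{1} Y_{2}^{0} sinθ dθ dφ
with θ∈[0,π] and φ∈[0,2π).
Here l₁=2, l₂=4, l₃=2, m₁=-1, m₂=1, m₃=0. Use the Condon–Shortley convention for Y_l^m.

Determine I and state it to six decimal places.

-0.220728

m-sum 0 ✓  L=8 even ✓  2≤2≤6 ✓
Π(2lᵢ+1) = 5×9×5 = 225
triangle coeff Δ(2,4,2) = 1/630
Σ_t [2,2]: t=2:+1/16 = 1/16
(3j)²=2/35 [(2 4 2; 0 0 0)], sign=+1
Σ_t [3,3]: t=3:−1/24 = -1/24
(3j)²=1/21 [(2 4 2; -1 1 0)], sign=-1
⇒ 4πI² = 30/49
I = (-1)√(30/49/(4π)) = -0.22072812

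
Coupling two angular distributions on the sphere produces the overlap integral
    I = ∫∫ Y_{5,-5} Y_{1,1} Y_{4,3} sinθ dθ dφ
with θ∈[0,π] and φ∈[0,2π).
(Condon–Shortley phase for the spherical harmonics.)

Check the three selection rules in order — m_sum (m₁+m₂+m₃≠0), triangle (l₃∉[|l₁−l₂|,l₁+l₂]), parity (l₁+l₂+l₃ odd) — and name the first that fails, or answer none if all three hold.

m₁+m₂+m₃ = -5 + 1 + 3 = -1  ✗
triangle: |5−1|=4 ≤ l₃=4 ≤ 5+1=6
parity: l₁+l₂+l₃ = 10 is even

m_sum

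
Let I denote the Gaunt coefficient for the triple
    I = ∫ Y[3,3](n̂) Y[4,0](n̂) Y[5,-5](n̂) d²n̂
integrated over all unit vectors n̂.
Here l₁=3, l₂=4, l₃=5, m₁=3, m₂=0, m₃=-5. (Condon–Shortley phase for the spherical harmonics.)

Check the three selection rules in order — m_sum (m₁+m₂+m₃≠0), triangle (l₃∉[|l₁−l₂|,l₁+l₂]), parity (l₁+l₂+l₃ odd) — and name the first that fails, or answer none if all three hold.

Σmᵢ = -2  ✗
l₃∈[|l₁−l₂|,l₁+l₂]=[1,7], have l₃=5
Σlᵢ = 12 ⇒ even

m_sum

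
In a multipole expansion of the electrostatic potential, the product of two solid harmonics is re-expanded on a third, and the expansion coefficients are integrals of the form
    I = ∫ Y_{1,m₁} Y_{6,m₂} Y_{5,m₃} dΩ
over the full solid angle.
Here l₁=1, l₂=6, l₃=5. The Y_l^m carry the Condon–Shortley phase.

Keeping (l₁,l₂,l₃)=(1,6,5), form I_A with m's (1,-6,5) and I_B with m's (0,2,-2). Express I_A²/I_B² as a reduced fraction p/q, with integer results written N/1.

33/16

l's match ⇒ only the (l;m) 3-j factors differ between A and B.
A: triangle coeff Δ(1,6,5) = 1/858; Σ_t [0,0]: t=0:+1/7257600 = 1/7257600; (3j)²=1/13 [(1 6 5; 1 -6 5)], sign=+1
B: triangle coeff Δ(1,6,5) = 1/858; Σ_t [1,1]: t=1:−1/30240 = -1/30240; (3j)²=16/429 [(1 6 5; 0 2 -2)], sign=+1
I_A²/I_B² = (1/13)/(16/429) = 33/16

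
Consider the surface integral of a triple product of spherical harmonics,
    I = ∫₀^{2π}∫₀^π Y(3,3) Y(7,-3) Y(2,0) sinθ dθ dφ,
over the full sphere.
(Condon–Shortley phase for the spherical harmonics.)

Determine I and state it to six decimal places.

triangle: need 4≤l₃≤10, have 2; I=0

0.000000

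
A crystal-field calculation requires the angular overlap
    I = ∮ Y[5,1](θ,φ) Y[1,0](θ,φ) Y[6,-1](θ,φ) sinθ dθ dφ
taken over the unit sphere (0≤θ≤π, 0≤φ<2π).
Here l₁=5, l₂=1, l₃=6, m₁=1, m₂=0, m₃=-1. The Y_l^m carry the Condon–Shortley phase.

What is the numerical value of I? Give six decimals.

-0.241725

m-sum 0 ✓  L=12 even ✓  4≤6≤6 ✓
Π(2lᵢ+1) = 11×3×13 = 429
triangle coeff Δ(5,1,6) = 1/858
Σ_t [0,0]: t=0:+1/14400 = 1/14400
(3j)²=6/143 [(5 1 6; 0 0 0)], sign=+1
Σ_t [0,0]: t=0:+1/17280 = 1/17280
(3j)²=35/858 [(5 1 6; 1 0 -1)], sign=-1
⇒ 4πI² = 105/143
I = (-1)√(105/143/(4π)) = -0.24172507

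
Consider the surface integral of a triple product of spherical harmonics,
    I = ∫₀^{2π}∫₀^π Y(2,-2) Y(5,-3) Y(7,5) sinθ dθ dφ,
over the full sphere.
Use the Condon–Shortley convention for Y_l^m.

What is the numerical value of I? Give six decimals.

-0.252127

m-sum 0 ✓  L=14 even ✓  3≤7≤7 ✓
Π(2lᵢ+1) = 5×11×15 = 825
triangle coeff Δ(2,5,7) = 1/15015
Σ_t [0,0]: t=0:+1/57600 = 1/57600
(3j)²=21/715 [(2 5 7; 0 0 0)], sign=-1
Σ_t [0,0]: t=0:+1/1935360 = 1/1935360
(3j)²=3/91 [(2 5 7; -2 -3 5)], sign=+1
⇒ 4πI² = 135/169
I = (-1)√(135/169/(4π)) = -0.25212656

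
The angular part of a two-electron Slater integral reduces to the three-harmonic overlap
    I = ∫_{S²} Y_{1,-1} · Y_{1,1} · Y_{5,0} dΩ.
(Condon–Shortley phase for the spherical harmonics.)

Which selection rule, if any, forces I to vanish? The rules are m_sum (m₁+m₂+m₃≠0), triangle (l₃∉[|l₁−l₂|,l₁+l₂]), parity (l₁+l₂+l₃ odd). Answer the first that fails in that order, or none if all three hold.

triangle

m₁+m₂+m₃ = -1 + 1 + 0 = 0  ✓
triangle: |1−1|=0 ≤ l₃=5 ≤ 1+1=2  ✗
parity: l₁+l₂+l₃ = 7 is odd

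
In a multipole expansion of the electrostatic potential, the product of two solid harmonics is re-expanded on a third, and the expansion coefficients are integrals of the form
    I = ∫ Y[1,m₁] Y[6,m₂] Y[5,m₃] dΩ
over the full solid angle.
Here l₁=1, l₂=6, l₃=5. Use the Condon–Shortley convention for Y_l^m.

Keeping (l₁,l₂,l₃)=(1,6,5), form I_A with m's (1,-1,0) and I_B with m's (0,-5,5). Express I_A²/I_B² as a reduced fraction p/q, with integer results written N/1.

21/11

Same 1,6,5: normalisation and zero-m 3j drop out of the ratio.
A: Δ: 2! 0! 10! / 13! → 1/858; sum: t=0:+1/28800 = 1/28800; 3j²(1 6 5; 1 -1 0) = Δ·Π!·Σ² = 7/286  (sign -1)
B: Δ: 2! 0! 10! / 13! → 1/858; sum: t=1:−1/3628800 = -1/3628800; 3j²(1 6 5; 0 -5 5) = Δ·Π!·Σ² = 1/78  (sign -1)
I_A²/I_B² = (7/286)/(1/78) = 21/11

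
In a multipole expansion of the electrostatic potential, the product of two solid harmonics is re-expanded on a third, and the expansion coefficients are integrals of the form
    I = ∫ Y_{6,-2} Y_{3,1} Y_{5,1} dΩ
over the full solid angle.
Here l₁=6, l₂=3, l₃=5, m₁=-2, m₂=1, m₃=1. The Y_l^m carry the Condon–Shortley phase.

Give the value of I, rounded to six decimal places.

m-sum 0 ✓  L=14 even ✓  3≤5≤9 ✓
Π(2lᵢ+1) = 13×7×11 = 1001
triangle coeff Δ(6,3,5) = 1/675675
Σ_t [1,3]: t=1:−1/8640 t=2:+1/2304 t=3:−1/8640 = 7/34560
(3j)²=7/429 [(6 3 5; 0 0 0)], sign=-1
Σ_t [2,4]: t=2:+1/11520 t=3:−1/4320 t=4:+1/27648 = -1/9216
(3j)²=2/143 [(6 3 5; -2 1 1)], sign=-1
⇒ 4πI² = 98/429
I = (+1)√(98/429/(4π)) = 0.13482780

0.134828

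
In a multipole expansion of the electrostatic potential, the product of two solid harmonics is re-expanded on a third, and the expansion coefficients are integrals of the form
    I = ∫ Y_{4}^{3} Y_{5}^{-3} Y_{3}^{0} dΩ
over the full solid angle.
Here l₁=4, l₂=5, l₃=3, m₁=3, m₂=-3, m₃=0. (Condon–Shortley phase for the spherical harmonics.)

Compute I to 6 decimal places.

0.103862

m-sum 0 ✓  L=12 even ✓  1≤3≤9 ✓
Π(2lᵢ+1) = 9×11×7 = 693
triangle coeff Δ(4,5,3) = 1/180180
Σ_t [2,4]: t=2:+1/576 t=3:−1/144 t=4:+1/576 = -1/288
(3j)²=20/1001 [(4 5 3; 0 0 0)], sign=+1
Σ_t [0,1]: t=0:+1/2880 t=1:−1/1440 = -1/2880
(3j)²=7/715 [(4 5 3; 3 -3 0)], sign=+1
⇒ 4πI² = 252/1859
I = (+1)√(252/1859/(4π)) = 0.10386175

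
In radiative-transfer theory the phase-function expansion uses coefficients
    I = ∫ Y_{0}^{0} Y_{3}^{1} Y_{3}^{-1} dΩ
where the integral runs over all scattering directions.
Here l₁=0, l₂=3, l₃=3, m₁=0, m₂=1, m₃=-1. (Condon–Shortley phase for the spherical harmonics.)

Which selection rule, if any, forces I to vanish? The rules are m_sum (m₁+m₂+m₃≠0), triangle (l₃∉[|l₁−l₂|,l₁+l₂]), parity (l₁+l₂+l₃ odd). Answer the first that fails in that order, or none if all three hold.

none

Σmᵢ = 0  ✓
l₃∈[|l₁−l₂|,l₁+l₂]=[3,3], have l₃=3  ✓
Σlᵢ = 6 ⇒ even  ✓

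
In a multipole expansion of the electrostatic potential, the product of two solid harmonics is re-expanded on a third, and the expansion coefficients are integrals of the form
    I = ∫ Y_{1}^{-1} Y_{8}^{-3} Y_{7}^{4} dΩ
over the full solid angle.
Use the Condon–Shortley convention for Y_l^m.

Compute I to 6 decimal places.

Checks pass: Σm=0; 16 even; l₃=7∈[7,9].
(2·1+1)(2·8+1)(2·7+1) = 765
Δ: 2! 0! 14! / 17! → 1/2040
sum: t=1:−1/25401600 = -1/25401600
3j²(1 8 7; 0 0 0) = Δ·Π!·Σ² = 8/255  (sign +1)
sum: t=2:+1/479001600 = 1/479001600
3j²(1 8 7; -1 -3 4) = Δ·Π!·Σ² = 1/204  (sign -1)
combine: 4πI² = 765·8/255·1/204 = 2/17
take √, sign -1: I = -0.09675772

-0.096758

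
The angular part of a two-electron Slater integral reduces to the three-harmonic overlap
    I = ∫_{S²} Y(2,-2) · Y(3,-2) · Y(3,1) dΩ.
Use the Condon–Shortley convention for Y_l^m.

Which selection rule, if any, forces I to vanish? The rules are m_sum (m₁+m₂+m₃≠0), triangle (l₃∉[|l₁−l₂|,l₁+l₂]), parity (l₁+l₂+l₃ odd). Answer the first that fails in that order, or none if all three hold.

azimuthal sum: -2 − 2 + 1 = -3  ✗
1 ≤ 3 ≤ 5 (triangle on l)
L = 2 + 3 + 3 = 8 (even)

m_sum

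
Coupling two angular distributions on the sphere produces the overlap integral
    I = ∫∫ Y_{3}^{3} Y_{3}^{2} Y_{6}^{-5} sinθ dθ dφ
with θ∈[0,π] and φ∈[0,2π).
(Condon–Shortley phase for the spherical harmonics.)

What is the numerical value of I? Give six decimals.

-0.254801

Rules hold: Σm=0, L=12 even, 0≤6≤6.
N = 7·7·13 = 637
Δ = 0!·6!·6!/13! = 1/12012
Racah Σ t=0..0: t=0:+1/1296 = 1/1296
⇒ 3j(3 3 6; 0 0 0)² = 100/3003, sgn +1
Racah Σ t=0..0: t=0:+1/86400 = 1/86400
⇒ 3j(3 3 6; 3 2 -5)² = 1/26, sgn -1
4πI² = N·(3j₀)²·(3jₘ)² = 350/429
I = -1·√(0.815851/4π) = -0.25480060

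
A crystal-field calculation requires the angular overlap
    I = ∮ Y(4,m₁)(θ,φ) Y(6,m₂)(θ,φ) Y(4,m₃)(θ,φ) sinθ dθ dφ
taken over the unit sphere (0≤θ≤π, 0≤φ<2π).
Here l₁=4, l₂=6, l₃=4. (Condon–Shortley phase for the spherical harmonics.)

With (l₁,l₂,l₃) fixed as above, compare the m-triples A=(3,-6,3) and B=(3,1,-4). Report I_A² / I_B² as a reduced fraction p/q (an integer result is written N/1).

Same 4,6,4: normalisation and zero-m 3j drop out of the ratio.
A: Δ: 6! 2! 6! / 15! → 1/1261260; sum: t=0:+1/518400 = 1/518400; 3j²(4 6 4; 3 -6 3) = Δ·Π!·Σ² = 7/195  (sign -1)
B: Δ: 6! 2! 6! / 15! → 1/1261260; sum: t=1:−1/172800 = -1/172800; 3j²(4 6 4; 3 1 -4) = Δ·Π!·Σ² = 7/2145  (sign -1)
I_A²/I_B² = (7/195)/(7/2145) = 11/1

11/1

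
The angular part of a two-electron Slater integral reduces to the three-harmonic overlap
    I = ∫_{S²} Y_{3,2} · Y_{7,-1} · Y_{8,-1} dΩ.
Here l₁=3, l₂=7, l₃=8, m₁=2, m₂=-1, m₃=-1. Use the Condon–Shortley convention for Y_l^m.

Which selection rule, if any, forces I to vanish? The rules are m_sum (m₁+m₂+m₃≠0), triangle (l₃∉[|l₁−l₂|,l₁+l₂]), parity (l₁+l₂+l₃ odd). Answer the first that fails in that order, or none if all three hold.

none

Σmᵢ = 0  ✓
l₃∈[|l₁−l₂|,l₁+l₂]=[4,10], have l₃=8  ✓
Σlᵢ = 18 ⇒ even  ✓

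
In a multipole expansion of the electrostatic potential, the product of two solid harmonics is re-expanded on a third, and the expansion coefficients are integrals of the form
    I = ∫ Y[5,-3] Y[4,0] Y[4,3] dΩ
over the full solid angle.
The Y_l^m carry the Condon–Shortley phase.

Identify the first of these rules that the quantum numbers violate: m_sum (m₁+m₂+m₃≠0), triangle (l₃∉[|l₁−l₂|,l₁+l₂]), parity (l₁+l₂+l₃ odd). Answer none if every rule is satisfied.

parity

azimuthal sum: -3 + 0 + 3 = 0  ✓
1 ≤ 4 ≤ 9 (triangle on l)  ✓
L = 5 + 4 + 4 = 13 (odd)  ✗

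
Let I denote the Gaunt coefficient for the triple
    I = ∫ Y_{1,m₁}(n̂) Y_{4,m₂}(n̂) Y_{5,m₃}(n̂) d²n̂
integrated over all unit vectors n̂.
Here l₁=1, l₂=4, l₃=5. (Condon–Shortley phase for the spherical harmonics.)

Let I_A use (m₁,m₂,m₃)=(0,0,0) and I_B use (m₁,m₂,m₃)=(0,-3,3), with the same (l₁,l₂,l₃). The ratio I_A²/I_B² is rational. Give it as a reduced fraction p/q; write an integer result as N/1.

25/16

l's match ⇒ only the (l;m) 3-j factors differ between A and B.
A: triangle coeff Δ(1,4,5) = 1/495; Σ_t [0,0]: t=0:+1/576 = 1/576; (3j)²=5/99 [(1 4 5; 0 0 0)], sign=-1
B: triangle coeff Δ(1,4,5) = 1/495; Σ_t [0,0]: t=0:+1/5040 = 1/5040; (3j)²=16/495 [(1 4 5; 0 -3 3)], sign=+1
I_A²/I_B² = (5/99)/(16/495) = 25/16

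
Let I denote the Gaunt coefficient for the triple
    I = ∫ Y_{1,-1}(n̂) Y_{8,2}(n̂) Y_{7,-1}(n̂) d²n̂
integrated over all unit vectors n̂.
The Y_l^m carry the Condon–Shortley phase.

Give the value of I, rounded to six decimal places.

0.205254

Rules hold: Σm=0, L=16 even, 7≤7≤9.
N = 3·17·15 = 765
Δ = 2!·0!·14!/17! = 1/2040
Racah Σ t=1..1: t=1:−1/25401600 = -1/25401600
⇒ 3j(1 8 7; 0 0 0)² = 8/255, sgn +1
Racah Σ t=2..2: t=2:+1/58060800 = 1/58060800
⇒ 3j(1 8 7; -1 2 -1)² = 3/136, sgn +1
4πI² = N·(3j₀)²·(3jₘ)² = 9/17
I = +1·√(0.529412/4π) = 0.20525411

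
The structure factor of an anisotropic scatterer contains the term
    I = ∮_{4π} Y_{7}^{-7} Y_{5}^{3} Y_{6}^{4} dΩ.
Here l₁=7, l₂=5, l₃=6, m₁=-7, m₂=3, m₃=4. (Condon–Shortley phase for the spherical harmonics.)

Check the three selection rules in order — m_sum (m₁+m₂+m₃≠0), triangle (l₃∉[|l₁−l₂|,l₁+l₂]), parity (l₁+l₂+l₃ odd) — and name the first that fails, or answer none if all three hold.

Σmᵢ = 0  ✓
l₃∈[|l₁−l₂|,l₁+l₂]=[2,12], have l₃=6  ✓
Σlᵢ = 18 ⇒ even  ✓

none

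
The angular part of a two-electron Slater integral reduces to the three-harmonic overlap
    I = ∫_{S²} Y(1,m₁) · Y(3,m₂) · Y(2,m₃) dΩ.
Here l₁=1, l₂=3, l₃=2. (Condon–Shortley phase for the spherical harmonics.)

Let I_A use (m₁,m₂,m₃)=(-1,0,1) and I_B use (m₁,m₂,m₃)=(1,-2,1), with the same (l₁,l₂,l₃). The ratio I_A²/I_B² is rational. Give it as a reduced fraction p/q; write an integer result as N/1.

3/10

Same 1,3,2: normalisation and zero-m 3j drop out of the ratio.
A: Δ: 2! 0! 4! / 7! → 1/105; sum: t=2:+1/12 = 1/12; 3j²(1 3 2; -1 0 1) = Δ·Π!·Σ² = 1/35  (sign -1)
B: Δ: 2! 0! 4! / 7! → 1/105; sum: t=0:+1/12 = 1/12; 3j²(1 3 2; 1 -2 1) = Δ·Π!·Σ² = 2/21  (sign -1)
I_A²/I_B² = (1/35)/(2/21) = 3/10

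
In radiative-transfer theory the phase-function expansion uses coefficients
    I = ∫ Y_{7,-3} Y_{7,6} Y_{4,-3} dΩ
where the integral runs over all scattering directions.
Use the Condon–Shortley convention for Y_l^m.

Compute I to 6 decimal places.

-0.148484

m-sum 0 ✓  L=18 even ✓  0≤4≤14 ✓
Π(2lᵢ+1) = 15×15×9 = 2025
triangle coeff Δ(7,7,4) = 1/58198140
Σ_t [3,7]: t=3:−1/17418240 t=4:+1/622080 t=5:−1/230400 t=6:+1/622080 t=7:−1/17418240 = -1/806400
(3j)²=2268/230945 [(7 7 4; 0 0 0)], sign=-1
Σ_t [9,10]: t=9:−1/52254720 t=10:+1/522547200 = -1/58060800
(3j)²=9/646 [(7 7 4; -3 6 -3)], sign=+1
⇒ 4πI² = 4133430/14919047
I = (-1)√(4133430/14919047/(4π)) = -0.14848406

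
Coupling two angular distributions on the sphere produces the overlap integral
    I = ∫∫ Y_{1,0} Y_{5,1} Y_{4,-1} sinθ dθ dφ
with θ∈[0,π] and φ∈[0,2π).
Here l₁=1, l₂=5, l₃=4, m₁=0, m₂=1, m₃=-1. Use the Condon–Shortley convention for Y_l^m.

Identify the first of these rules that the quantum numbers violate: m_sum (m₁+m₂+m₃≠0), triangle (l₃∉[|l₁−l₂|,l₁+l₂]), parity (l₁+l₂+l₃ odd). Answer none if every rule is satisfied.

none

azimuthal sum: 0 + 1 − 1 = 0  ✓
4 ≤ 4 ≤ 6 (triangle on l)  ✓
L = 1 + 5 + 4 = 10 (even)  ✓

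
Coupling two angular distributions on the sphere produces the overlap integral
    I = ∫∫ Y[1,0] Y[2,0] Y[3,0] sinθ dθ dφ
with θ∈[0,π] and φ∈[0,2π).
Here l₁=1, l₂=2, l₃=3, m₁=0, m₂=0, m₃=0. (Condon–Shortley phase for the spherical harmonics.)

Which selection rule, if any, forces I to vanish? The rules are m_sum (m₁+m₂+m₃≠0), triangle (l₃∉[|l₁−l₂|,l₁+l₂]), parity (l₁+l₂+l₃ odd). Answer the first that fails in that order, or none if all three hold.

Σmᵢ = 0  ✓
l₃∈[|l₁−l₂|,l₁+l₂]=[1,3], have l₃=3  ✓
Σlᵢ = 6 ⇒ even  ✓

none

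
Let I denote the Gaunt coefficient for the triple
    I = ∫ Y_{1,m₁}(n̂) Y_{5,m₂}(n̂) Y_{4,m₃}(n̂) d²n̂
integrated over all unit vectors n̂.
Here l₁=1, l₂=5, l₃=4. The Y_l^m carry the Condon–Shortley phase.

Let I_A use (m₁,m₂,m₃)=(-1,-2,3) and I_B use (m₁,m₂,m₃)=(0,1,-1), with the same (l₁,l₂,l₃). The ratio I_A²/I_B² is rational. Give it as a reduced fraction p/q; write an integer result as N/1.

Same 1,5,4: normalisation and zero-m 3j drop out of the ratio.
A: Δ: 2! 0! 8! / 11! → 1/495; sum: t=2:+1/10080 = 1/10080; 3j²(1 5 4; -1 -2 3) = Δ·Π!·Σ² = 1/165  (sign -1)
B: Δ: 2! 0! 8! / 11! → 1/495; sum: t=1:−1/720 = -1/720; 3j²(1 5 4; 0 1 -1) = Δ·Π!·Σ² = 8/165  (sign +1)
I_A²/I_B² = (1/165)/(8/165) = 1/8

1/8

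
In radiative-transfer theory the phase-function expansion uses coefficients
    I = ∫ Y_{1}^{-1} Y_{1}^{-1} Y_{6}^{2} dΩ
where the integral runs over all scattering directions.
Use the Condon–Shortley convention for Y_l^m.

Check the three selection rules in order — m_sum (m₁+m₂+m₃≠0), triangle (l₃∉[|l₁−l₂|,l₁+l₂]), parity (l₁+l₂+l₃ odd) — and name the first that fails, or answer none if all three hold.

azimuthal sum: -1 − 1 + 2 = 0  ✓
0 ≤ 6 ≤ 2 (triangle on l)  ✗
L = 1 + 1 + 6 = 8 (even)

triangle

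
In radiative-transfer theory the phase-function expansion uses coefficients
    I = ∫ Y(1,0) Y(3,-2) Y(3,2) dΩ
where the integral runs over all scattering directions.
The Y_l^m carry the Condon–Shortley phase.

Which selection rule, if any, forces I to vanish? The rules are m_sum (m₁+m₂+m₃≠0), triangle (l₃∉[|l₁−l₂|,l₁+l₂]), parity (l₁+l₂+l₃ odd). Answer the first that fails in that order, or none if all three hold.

parity

Σmᵢ = 0  ✓
l₃∈[|l₁−l₂|,l₁+l₂]=[2,4], have l₃=3  ✓
Σlᵢ = 7 ⇒ odd  ✗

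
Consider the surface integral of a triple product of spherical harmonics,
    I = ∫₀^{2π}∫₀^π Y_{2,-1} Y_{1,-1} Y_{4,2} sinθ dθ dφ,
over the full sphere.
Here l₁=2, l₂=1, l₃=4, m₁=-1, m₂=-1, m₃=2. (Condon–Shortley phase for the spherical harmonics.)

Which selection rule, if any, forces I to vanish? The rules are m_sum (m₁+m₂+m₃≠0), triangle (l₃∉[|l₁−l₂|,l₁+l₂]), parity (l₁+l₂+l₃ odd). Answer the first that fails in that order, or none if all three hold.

triangle

Σmᵢ = 0  ✓
l₃∈[|l₁−l₂|,l₁+l₂]=[1,3], have l₃=4  ✗
Σlᵢ = 7 ⇒ odd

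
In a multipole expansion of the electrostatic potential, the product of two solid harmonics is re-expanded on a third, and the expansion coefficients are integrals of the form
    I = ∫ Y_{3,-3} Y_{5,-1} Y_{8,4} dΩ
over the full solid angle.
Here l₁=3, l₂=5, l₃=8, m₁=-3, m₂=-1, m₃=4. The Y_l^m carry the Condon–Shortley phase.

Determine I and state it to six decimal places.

0.127619

m-sum 0 ✓  L=16 even ✓  2≤8≤8 ✓
Π(2lᵢ+1) = 7×11×17 = 1309
triangle coeff Δ(3,5,8) = 1/136136
Σ_t [0,0]: t=0:+1/518400 = 1/518400
(3j)²=56/2431 [(3 5 8; 0 0 0)], sign=+1
Σ_t [0,0]: t=0:+1/12441600 = 1/12441600
(3j)²=3/442 [(3 5 8; -3 -1 4)], sign=+1
⇒ 4πI² = 588/2873
I = (+1)√(588/2873/(4π)) = 0.12761917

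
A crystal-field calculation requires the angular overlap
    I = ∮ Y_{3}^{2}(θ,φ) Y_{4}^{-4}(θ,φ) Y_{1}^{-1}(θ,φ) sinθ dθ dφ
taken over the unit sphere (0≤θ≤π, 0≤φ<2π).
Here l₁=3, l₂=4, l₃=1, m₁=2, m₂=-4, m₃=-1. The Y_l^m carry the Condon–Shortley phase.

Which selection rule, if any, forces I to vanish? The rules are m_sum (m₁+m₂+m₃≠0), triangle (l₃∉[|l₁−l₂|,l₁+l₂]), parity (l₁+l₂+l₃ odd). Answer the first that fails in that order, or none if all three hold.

m_sum

m₁+m₂+m₃ = 2 − 4 − 1 = -3  ✗
triangle: |3−4|=1 ≤ l₃=1 ≤ 3+4=7
parity: l₁+l₂+l₃ = 8 is even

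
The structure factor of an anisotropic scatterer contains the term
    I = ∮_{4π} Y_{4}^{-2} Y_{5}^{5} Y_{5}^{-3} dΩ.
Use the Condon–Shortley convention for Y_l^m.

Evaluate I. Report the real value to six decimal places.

-0.184127

m-sum 0 ✓  L=14 even ✓  1≤5≤9 ✓
Π(2lᵢ+1) = 9×11×11 = 1089
triangle coeff Δ(4,5,5) = 1/3153150
Σ_t [0,4]: t=0:+1/69120 t=1:−1/1728 t=2:+1/576 t=3:−1/1728 t=4:+1/69120 = 7/11520
(3j)²=2/143 [(4 5 5; 0 0 0)], sign=-1
Σ_t [4,4]: t=4:+1/69120 = 1/69120
(3j)²=4/143 [(4 5 5; -2 5 -3)], sign=+1
⇒ 4πI² = 72/169
I = (-1)√(72/169/(4π)) = -0.18412721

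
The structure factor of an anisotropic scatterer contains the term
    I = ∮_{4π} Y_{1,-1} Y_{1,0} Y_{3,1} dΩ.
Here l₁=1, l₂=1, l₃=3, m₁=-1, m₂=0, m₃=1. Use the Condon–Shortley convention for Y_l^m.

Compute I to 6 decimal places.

0.000000

|1−1|≤3≤1+1 violated ⇒ I = 0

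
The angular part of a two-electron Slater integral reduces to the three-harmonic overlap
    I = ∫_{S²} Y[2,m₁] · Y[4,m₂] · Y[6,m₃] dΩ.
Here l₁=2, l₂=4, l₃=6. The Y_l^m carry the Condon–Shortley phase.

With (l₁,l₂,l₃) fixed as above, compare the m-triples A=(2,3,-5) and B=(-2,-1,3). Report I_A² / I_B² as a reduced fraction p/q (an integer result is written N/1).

Same 2,4,6: normalisation and zero-m 3j drop out of the ratio.
A: Δ: 0! 4! 8! / 13! → 1/6435; sum: t=0:+1/120960 = 1/120960; 3j²(2 4 6; 2 3 -5) = Δ·Π!·Σ² = 2/39  (sign -1)
B: Δ: 0! 4! 8! / 13! → 1/6435; sum: t=0:+1/17280 = 1/17280; 3j²(2 4 6; -2 -1 3) = Δ·Π!·Σ² = 14/715  (sign -1)
I_A²/I_B² = (2/39)/(14/715) = 55/21

55/21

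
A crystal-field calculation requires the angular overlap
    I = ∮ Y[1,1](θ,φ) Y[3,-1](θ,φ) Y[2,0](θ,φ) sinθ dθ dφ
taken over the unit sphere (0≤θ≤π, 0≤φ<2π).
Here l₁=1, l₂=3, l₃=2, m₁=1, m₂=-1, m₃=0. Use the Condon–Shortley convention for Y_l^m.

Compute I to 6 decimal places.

Checks pass: Σm=0; 6 even; l₃=2∈[2,4].
(2·1+1)(2·3+1)(2·2+1) = 105
Δ: 2! 0! 4! / 7! → 1/105
sum: t=1:−1/4 = -1/4
3j²(1 3 2; 0 0 0) = Δ·Π!·Σ² = 3/35  (sign -1)
sum: t=0:+1/8 = 1/8
3j²(1 3 2; 1 -1 0) = Δ·Π!·Σ² = 2/35  (sign +1)
combine: 4πI² = 105·3/35·2/35 = 18/35
take √, sign -1: I = -0.20230066

-0.202301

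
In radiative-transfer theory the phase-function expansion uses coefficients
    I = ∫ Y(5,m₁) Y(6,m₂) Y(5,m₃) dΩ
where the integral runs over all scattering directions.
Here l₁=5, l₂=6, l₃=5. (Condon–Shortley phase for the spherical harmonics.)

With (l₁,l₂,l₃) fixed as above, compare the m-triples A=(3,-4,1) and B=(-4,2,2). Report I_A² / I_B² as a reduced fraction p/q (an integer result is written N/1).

l's match ⇒ only the (l;m) 3-j factors differ between A and B.
A: triangle coeff Δ(5,6,5) = 1/28588560; Σ_t [0,2]: t=0:+1/138240 t=1:−1/86400 t=2:+1/829440 = -13/4147200; (3j)²=13/3740 [(5 6 5; 3 -4 1)], sign=-1
B: triangle coeff Δ(5,6,5) = 1/28588560; Σ_t [5,6]: t=5:−1/103680 t=6:+1/207360 = -1/207360; (3j)²=21/2431 [(5 6 5; -4 2 2)], sign=+1
I_A²/I_B² = (13/3740)/(21/2431) = 169/420

169/420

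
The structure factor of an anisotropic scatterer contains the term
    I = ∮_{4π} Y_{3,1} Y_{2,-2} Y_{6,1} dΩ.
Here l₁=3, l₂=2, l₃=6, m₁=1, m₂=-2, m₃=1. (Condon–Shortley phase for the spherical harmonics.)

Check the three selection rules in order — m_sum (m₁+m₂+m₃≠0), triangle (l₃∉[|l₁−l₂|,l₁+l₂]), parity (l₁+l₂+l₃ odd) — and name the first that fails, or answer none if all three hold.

triangle

azimuthal sum: 1 − 2 + 1 = 0  ✓
1 ≤ 6 ≤ 5 (triangle on l)  ✗
L = 3 + 2 + 6 = 11 (odd)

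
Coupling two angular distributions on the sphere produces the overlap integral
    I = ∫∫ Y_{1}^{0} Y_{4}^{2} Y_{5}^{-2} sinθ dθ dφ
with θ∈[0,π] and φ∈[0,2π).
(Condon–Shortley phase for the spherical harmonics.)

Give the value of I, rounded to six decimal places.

0.225034

Rules hold: Σm=0, L=10 even, 3≤5≤5.
N = 3·9·11 = 297
Δ = 0!·2!·8!/11! = 1/495
Racah Σ t=0..0: t=0:+1/576 = 1/576
⇒ 3j(1 4 5; 0 0 0)² = 5/99, sgn -1
Racah Σ t=0..0: t=0:+1/1440 = 1/1440
⇒ 3j(1 4 5; 0 2 -2)² = 7/165, sgn -1
4πI² = N·(3j₀)²·(3jₘ)² = 7/11
I = +1·√(0.636364/4π) = 0.22503380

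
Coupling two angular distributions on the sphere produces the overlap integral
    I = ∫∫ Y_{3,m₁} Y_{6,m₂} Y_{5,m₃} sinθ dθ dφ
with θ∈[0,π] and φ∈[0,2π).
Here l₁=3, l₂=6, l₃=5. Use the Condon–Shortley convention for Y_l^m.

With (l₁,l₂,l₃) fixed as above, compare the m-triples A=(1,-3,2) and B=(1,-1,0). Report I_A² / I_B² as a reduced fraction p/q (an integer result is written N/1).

Shared (l₁,l₂,l₃)=(3,6,5): N and (l;000)² cancel in I_A²/I_B².
A: Δ = 4!·2!·8!/15! = 1/675675; Racah Σ t=0..2: t=0:+1/34560 t=1:−1/8640 t=2:+1/40320 = -1/16128; ⇒ 3j(3 6 5; 1 -3 2)² = 18/1001, sgn +1
B: Δ = 4!·2!·8!/15! = 1/675675; Racah Σ t=0..2: t=0:+1/34560 t=1:−1/3456 t=2:+1/5760 = -1/11520; ⇒ 3j(3 6 5; 1 -1 0)² = 2/429, sgn +1
I_A²/I_B² = (18/1001)/(2/429) = 27/7

27/7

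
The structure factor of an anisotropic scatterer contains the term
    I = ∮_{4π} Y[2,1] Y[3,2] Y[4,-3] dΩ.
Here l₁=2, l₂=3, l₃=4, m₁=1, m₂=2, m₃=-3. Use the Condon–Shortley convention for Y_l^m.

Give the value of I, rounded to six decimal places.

Σlᵢ=9 odd — θ-integrand is odd under cosθ→−cosθ; I=0

0.000000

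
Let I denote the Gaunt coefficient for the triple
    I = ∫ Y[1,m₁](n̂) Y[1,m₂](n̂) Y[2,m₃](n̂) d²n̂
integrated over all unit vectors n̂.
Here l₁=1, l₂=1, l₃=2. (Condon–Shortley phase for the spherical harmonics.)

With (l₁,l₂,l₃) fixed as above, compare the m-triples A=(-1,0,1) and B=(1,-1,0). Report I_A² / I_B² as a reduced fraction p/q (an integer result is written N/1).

3/1

Same 1,1,2: normalisation and zero-m 3j drop out of the ratio.
A: Δ: 0! 2! 2! / 5! → 1/30; sum: t=0:+1/2 = 1/2; 3j²(1 1 2; -1 0 1) = Δ·Π!·Σ² = 1/10  (sign -1)
B: Δ: 0! 2! 2! / 5! → 1/30; sum: t=0:+1/4 = 1/4; 3j²(1 1 2; 1 -1 0) = Δ·Π!·Σ² = 1/30  (sign +1)
I_A²/I_B² = (1/10)/(1/30) = 3/1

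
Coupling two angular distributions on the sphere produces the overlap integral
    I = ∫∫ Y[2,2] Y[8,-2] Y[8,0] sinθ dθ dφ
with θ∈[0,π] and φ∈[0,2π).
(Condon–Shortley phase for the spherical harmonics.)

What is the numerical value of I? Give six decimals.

Rules hold: Σm=0, L=18 even, 6≤8≤10.
N = 5·17·17 = 1445
Δ = 2!·2!·14!/19! = 1/348840
Racah Σ t=0..2: t=0:+1/116121600 t=1:−1/25401600 t=2:+1/116121600 = -1/45158400
⇒ 3j(2 8 8; 0 0 0)² = 24/1615, sgn -1
Racah Σ t=0..0: t=0:+1/116121600 = 1/116121600
⇒ 3j(2 8 8; 2 -2 0)² = 7/323, sgn +1
4πI² = N·(3j₀)²·(3jₘ)² = 168/361
I = -1·√(0.465374/4π) = -0.19244034

-0.192440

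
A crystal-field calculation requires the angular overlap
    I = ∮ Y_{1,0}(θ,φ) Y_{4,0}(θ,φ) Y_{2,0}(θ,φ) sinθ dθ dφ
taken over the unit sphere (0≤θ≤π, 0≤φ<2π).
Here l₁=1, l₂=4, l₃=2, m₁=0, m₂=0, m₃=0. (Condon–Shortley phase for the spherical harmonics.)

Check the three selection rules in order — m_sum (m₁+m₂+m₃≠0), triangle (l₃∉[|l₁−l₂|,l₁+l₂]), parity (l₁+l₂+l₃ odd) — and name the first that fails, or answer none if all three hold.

triangle

Σmᵢ = 0  ✓
l₃∈[|l₁−l₂|,l₁+l₂]=[3,5], have l₃=2  ✗
Σlᵢ = 7 ⇒ odd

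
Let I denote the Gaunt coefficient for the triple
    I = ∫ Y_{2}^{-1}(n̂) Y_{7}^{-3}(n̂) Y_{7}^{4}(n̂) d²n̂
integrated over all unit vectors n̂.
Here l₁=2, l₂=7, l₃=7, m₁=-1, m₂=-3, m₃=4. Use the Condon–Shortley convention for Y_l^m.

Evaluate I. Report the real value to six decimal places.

Rules hold: Σm=0, L=16 even, 5≤7≤9.
N = 5·15·15 = 1125
Δ = 2!·2!·12!/17! = 1/185640
Racah Σ t=0..2: t=0:+1/2419200 t=1:−1/518400 t=2:+1/2419200 = -1/907200
⇒ 3j(2 7 7; 0 0 0)² = 56/3315, sgn +1
Racah Σ t=1..2: t=1:−1/4354560 t=2:+1/14515200 = -1/6220800
⇒ 3j(2 7 7; -1 -3 4)² = 77/4420, sgn +1
4πI² = N·(3j₀)²·(3jₘ)² = 16170/48841
I = +1·√(0.331074/4π) = 0.16231468

0.162315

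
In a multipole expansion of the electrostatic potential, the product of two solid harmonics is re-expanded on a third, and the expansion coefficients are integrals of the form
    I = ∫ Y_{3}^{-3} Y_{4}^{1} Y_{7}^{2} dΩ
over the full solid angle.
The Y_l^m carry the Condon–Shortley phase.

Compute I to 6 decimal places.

Checks pass: Σm=0; 14 even; l₃=7∈[1,7].
(2·3+1)(2·4+1)(2·7+1) = 945
Δ: 0! 6! 8! / 15! → 1/45045
sum: t=0:+1/20736 = 1/20736
3j²(3 4 7; 0 0 0) = Δ·Π!·Σ² = 35/1287  (sign -1)
sum: t=0:+1/518400 = 1/518400
3j²(3 4 7; -3 1 2) = Δ·Π!·Σ² = 4/2145  (sign -1)
combine: 4πI² = 945·35/1287·4/2145 = 980/20449
take √, sign +1: I = 0.06175499

0.061755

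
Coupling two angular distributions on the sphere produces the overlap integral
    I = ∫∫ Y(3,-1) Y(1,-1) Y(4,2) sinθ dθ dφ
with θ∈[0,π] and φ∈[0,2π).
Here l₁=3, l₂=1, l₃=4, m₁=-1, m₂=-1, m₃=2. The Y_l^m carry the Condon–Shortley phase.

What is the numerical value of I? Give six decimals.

0.238414

m-sum 0 ✓  L=8 even ✓  2≤4≤4 ✓
Π(2lᵢ+1) = 7×3×9 = 189
triangle coeff Δ(3,1,4) = 1/252
Σ_t [0,0]: t=0:+1/36 = 1/36
(3j)²=4/63 [(3 1 4; 0 0 0)], sign=+1
Σ_t [0,0]: t=0:+1/96 = 1/96
(3j)²=5/84 [(3 1 4; -1 -1 2)], sign=+1
⇒ 4πI² = 5/7
I = (+1)√(5/7/(4π)) = 0.23841361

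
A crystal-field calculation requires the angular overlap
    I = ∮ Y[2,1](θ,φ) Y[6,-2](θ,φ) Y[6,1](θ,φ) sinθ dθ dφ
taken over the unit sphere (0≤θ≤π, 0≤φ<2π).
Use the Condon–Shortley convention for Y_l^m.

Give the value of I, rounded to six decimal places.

m-sum 0 ✓  L=14 even ✓  4≤6≤8 ✓
Π(2lᵢ+1) = 5×13×13 = 845
triangle coeff Δ(2,6,6) = 1/90090
Σ_t [0,2]: t=0:+1/69120 t=1:−1/14400 t=2:+1/69120 = -7/172800
(3j)²=14/715 [(2 6 6; 0 0 0)], sign=-1
Σ_t [0,1]: t=0:+1/34560 t=1:−1/60480 = 1/80640
(3j)²=6/1001 [(2 6 6; 1 -2 1)], sign=-1
⇒ 4πI² = 12/121
I = (+1)√(12/121/(4π)) = 0.08883682

0.088837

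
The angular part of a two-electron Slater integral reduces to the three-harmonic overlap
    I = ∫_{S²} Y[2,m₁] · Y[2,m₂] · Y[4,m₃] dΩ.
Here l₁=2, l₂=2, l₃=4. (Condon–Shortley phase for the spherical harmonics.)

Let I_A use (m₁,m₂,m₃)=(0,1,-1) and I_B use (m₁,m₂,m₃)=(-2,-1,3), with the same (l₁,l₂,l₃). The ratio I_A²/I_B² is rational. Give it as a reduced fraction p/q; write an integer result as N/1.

6/7

Same 2,2,4: normalisation and zero-m 3j drop out of the ratio.
A: Δ: 0! 4! 4! / 9! → 1/630; sum: t=0:+1/24 = 1/24; 3j²(2 2 4; 0 1 -1) = Δ·Π!·Σ² = 1/21  (sign -1)
B: Δ: 0! 4! 4! / 9! → 1/630; sum: t=0:+1/144 = 1/144; 3j²(2 2 4; -2 -1 3) = Δ·Π!·Σ² = 1/18  (sign -1)
I_A²/I_B² = (1/21)/(1/18) = 6/7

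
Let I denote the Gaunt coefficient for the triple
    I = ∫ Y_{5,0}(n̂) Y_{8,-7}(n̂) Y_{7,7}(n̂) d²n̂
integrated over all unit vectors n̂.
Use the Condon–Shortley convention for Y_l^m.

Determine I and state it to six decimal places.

m-sum 0 ✓  L=20 even ✓  3≤7≤13 ✓
Π(2lᵢ+1) = 11×17×15 = 2805
triangle coeff Δ(5,8,7) = 1/814773960
Σ_t [1,5]: t=1:−1/87091200 t=2:+1/4976640 t=3:−1/2073600 t=4:+1/4976640 t=5:−1/87091200 = -1/9676800
(3j)²=360/46189 [(5 8 7; 0 0 0)], sign=+1
Σ_t [1,1]: t=1:−1/10450944000 = -1/10450944000
(3j)²=143/7752 [(5 8 7; 0 -7 7)], sign=-1
⇒ 4πI² = 2475/6137
I = (-1)√(2475/6137/(4π)) = -0.17914497

-0.179145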